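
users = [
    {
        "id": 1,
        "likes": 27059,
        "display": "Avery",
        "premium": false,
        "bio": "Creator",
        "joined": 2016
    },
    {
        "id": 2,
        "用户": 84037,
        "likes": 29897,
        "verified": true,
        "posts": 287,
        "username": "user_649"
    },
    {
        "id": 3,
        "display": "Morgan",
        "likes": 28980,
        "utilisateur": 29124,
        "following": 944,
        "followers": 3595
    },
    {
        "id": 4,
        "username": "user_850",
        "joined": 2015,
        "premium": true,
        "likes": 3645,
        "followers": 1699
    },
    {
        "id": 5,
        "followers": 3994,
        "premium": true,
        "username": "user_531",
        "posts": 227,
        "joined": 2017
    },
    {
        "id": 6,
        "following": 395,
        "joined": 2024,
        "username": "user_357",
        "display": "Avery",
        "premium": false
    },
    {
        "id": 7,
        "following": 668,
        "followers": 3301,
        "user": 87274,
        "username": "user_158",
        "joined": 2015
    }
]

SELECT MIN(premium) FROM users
False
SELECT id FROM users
[1, 2, 3, 4, 5, 6, 7]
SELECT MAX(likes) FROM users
29897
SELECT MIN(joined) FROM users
2015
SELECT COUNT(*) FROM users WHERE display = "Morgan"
1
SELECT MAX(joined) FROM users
2024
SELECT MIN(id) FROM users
1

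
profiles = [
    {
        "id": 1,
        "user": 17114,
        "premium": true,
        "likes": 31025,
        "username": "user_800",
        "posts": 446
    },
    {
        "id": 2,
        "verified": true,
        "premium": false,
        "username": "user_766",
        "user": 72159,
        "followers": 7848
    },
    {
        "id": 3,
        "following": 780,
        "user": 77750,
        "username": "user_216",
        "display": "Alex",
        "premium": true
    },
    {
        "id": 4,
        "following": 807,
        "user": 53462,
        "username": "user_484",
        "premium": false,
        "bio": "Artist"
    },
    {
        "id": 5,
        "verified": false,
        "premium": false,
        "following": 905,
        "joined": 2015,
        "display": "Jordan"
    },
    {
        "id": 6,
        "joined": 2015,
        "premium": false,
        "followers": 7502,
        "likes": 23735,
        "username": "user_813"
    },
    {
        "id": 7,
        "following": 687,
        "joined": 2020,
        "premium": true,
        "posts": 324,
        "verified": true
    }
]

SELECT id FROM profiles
[1, 2, 3, 4, 5, 6, 7]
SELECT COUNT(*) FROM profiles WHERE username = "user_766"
1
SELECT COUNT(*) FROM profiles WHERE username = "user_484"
1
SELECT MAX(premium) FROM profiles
True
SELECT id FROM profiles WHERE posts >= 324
[1, 7]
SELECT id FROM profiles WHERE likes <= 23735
[6]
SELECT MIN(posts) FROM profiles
324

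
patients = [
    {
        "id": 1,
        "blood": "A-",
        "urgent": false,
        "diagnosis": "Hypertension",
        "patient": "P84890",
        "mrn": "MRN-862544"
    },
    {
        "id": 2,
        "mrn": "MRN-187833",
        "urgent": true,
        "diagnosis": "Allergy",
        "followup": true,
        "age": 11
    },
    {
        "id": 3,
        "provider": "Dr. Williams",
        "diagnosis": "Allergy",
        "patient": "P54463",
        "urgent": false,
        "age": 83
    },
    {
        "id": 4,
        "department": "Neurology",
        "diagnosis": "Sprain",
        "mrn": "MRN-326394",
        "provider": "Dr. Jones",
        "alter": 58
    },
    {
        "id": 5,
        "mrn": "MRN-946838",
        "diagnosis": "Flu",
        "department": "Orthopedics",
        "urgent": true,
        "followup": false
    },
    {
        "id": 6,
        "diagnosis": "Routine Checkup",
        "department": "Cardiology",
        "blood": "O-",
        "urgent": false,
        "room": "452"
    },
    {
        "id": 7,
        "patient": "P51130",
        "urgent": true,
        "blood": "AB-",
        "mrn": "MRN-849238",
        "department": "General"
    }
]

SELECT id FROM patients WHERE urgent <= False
[1, 3, 6]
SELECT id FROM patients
[1, 2, 3, 4, 5, 6, 7]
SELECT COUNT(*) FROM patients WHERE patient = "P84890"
1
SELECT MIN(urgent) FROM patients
False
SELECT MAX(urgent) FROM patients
True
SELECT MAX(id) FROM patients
7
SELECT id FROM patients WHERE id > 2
[3, 4, 5, 6, 7]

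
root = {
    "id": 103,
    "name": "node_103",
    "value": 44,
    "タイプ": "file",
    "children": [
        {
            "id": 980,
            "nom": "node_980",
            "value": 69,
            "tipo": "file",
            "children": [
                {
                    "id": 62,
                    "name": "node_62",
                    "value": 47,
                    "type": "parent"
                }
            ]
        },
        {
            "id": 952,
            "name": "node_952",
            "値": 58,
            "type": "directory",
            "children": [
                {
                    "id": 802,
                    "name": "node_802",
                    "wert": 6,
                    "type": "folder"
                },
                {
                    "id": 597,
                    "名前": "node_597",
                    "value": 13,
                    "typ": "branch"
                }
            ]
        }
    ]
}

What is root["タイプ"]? "file"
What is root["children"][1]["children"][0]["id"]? 802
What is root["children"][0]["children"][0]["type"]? "parent"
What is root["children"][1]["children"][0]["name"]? "node_802"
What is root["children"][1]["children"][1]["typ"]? "branch"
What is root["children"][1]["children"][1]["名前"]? "node_597"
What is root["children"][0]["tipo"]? "file"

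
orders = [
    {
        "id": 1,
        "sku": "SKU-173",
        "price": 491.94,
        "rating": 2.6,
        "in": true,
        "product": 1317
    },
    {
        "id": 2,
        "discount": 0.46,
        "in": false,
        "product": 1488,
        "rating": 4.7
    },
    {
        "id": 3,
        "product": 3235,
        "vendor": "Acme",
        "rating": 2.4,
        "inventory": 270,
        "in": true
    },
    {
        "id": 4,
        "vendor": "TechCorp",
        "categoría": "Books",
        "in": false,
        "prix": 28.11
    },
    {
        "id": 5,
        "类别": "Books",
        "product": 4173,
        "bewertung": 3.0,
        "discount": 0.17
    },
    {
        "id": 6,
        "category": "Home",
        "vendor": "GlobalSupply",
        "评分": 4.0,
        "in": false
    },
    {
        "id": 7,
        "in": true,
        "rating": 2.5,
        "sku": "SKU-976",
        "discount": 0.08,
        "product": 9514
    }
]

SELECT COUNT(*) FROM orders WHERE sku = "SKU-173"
1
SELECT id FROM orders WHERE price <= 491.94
[1]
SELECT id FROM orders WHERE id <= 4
[1, 2, 3, 4]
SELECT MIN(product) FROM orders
1317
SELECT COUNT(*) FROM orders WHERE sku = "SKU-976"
1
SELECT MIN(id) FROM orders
1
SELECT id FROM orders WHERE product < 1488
[1]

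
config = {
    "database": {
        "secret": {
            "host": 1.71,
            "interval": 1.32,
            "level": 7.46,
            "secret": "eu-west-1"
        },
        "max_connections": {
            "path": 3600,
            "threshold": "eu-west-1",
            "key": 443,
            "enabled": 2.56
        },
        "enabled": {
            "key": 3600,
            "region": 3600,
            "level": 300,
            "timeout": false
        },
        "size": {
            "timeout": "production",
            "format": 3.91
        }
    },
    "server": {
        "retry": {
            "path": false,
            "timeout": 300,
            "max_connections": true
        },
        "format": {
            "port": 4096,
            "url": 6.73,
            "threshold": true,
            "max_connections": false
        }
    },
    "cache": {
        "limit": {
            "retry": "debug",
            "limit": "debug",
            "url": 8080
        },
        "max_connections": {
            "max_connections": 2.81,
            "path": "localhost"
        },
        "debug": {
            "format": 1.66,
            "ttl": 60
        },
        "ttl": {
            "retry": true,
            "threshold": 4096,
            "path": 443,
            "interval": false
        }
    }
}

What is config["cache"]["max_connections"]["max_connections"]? 2.81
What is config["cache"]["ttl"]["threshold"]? 4096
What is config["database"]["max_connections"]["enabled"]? 2.56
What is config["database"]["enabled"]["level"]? 300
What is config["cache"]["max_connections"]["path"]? "localhost"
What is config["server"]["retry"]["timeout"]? 300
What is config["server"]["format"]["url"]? 6.73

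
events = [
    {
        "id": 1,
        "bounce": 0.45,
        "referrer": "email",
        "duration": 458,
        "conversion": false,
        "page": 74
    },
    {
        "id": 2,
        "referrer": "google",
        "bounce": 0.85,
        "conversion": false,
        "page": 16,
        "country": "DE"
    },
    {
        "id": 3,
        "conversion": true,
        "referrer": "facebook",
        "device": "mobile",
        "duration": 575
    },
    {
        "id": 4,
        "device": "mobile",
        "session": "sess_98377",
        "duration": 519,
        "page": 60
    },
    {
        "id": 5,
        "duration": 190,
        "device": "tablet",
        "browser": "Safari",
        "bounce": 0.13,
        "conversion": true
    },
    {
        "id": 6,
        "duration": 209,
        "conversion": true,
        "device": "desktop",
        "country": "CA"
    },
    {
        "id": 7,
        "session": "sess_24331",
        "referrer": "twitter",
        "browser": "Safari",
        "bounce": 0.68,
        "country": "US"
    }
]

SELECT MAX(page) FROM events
74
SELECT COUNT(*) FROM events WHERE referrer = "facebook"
1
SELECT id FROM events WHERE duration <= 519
[1, 4, 5, 6]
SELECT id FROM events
[1, 2, 3, 4, 5, 6, 7]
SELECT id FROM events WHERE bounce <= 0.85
[1, 2, 5, 7]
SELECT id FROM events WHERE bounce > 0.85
[]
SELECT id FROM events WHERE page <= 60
[2, 4]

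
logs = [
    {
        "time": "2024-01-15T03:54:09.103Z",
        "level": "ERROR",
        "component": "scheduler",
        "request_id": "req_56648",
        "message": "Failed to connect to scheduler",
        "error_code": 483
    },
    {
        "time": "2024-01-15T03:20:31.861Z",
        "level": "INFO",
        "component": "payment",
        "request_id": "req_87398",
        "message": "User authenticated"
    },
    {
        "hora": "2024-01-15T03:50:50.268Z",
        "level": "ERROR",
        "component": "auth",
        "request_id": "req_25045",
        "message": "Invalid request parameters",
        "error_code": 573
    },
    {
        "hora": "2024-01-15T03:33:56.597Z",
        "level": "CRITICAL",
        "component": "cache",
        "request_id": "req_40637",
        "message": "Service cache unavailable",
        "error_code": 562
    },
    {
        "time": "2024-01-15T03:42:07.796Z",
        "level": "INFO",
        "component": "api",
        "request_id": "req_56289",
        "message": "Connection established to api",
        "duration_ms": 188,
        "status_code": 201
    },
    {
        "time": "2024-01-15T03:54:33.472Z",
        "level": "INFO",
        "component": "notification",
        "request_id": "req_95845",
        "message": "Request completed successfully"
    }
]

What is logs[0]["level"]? "ERROR"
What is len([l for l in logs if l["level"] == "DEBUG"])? 0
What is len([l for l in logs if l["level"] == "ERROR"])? 2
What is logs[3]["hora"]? "2024-01-15T03:33:56.597Z"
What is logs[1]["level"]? "INFO"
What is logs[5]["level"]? "INFO"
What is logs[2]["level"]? "ERROR"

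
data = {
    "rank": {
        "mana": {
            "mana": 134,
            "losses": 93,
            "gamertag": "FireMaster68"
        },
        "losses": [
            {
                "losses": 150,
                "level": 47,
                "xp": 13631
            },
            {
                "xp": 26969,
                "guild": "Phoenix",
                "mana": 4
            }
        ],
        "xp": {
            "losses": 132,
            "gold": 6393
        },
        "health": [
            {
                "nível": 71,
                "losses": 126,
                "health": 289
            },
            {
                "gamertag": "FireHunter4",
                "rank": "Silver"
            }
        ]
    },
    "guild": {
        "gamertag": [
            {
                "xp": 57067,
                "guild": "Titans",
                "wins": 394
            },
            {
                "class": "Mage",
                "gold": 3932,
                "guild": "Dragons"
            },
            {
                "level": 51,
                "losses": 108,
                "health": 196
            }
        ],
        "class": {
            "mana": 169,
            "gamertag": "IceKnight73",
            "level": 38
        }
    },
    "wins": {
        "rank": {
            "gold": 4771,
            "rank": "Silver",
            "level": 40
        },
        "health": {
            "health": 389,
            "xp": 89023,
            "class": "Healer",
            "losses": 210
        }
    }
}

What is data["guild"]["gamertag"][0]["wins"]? 394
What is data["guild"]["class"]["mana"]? 169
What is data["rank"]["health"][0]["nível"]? 71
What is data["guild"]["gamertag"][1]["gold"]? 3932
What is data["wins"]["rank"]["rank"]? "Silver"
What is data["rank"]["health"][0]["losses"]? 126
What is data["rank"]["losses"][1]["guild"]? "Phoenix"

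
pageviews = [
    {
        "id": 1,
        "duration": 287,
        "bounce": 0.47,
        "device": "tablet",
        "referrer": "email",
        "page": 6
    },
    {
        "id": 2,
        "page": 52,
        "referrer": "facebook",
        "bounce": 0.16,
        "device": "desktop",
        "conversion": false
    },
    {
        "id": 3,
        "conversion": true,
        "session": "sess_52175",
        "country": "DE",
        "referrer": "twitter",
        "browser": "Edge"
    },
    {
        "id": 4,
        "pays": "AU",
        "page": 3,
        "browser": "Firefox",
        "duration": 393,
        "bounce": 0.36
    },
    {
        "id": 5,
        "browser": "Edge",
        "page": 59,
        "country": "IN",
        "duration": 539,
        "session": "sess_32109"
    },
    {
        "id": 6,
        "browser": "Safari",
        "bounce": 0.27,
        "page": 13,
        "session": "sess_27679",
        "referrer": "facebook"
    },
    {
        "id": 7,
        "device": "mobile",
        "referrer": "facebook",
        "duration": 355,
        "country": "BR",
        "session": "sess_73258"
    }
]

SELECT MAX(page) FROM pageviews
59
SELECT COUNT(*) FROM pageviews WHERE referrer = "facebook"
3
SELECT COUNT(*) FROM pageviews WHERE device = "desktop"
1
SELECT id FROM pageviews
[1, 2, 3, 4, 5, 6, 7]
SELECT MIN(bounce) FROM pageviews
0.16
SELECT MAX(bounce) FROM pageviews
0.47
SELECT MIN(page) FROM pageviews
3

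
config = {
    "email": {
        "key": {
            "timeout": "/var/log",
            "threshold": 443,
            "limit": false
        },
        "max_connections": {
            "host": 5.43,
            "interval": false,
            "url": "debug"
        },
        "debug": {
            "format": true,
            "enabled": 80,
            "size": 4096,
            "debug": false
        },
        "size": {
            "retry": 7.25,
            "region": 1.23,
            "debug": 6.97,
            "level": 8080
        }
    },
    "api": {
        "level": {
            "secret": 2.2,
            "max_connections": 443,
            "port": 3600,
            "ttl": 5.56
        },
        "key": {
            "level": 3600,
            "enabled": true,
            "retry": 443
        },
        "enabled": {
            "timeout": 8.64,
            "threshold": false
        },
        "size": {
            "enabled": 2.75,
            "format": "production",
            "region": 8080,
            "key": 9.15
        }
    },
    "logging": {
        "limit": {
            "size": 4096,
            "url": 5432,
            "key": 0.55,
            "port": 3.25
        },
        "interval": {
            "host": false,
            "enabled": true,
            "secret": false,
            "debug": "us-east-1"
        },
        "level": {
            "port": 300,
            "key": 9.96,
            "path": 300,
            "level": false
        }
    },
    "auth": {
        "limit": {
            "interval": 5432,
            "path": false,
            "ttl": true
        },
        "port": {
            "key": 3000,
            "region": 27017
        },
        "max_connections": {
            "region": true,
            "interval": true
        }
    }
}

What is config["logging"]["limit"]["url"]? 5432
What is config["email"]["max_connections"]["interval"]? False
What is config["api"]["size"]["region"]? 8080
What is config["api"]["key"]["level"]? 3600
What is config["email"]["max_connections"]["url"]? "debug"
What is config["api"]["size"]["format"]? "production"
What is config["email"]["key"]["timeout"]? "/var/log"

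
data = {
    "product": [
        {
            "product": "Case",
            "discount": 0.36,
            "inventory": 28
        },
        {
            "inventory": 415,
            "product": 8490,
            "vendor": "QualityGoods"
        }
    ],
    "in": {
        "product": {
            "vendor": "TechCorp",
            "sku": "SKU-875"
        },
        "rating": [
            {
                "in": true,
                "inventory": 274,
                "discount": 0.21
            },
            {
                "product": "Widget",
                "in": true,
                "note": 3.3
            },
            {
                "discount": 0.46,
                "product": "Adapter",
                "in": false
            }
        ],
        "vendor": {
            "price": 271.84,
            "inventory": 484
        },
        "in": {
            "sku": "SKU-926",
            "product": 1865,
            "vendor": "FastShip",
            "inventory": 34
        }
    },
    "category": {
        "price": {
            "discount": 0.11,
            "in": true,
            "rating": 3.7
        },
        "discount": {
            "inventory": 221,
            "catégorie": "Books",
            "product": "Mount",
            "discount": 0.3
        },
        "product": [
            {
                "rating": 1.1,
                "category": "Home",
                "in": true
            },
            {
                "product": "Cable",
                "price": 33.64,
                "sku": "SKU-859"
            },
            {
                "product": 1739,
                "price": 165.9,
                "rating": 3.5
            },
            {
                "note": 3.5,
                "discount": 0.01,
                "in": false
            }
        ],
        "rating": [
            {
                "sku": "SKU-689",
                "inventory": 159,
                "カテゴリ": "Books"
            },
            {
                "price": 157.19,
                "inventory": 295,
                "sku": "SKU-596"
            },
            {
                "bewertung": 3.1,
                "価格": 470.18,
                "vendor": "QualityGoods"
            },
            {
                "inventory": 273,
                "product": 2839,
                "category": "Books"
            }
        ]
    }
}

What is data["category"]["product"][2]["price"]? 165.9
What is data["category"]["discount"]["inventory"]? 221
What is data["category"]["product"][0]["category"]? "Home"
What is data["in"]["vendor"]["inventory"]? 484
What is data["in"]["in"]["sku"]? "SKU-926"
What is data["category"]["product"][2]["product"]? 1739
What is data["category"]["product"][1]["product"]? "Cable"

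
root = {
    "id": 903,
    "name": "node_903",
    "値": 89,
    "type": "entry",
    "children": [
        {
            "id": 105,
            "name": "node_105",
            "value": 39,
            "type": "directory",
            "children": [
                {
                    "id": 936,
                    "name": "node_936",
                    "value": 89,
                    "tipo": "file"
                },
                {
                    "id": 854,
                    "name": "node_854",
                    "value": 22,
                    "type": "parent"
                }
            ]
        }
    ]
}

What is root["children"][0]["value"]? 39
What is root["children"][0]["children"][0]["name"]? "node_936"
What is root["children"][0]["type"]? "directory"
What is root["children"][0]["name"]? "node_105"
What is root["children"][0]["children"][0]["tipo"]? "file"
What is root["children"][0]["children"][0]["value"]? 89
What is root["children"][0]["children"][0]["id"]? 936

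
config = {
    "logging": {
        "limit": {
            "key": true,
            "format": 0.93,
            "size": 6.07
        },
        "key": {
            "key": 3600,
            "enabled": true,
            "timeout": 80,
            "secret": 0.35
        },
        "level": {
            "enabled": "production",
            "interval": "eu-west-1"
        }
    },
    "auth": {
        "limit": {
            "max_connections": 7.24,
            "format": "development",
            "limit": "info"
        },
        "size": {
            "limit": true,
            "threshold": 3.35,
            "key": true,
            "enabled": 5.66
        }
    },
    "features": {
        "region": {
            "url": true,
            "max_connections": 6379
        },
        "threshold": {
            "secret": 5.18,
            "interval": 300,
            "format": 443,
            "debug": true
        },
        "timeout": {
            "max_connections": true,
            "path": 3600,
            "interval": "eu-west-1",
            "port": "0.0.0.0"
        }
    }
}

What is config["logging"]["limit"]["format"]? 0.93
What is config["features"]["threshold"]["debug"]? True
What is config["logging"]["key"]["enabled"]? True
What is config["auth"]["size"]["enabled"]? 5.66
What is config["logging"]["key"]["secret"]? 0.35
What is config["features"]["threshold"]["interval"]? 300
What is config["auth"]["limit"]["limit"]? "info"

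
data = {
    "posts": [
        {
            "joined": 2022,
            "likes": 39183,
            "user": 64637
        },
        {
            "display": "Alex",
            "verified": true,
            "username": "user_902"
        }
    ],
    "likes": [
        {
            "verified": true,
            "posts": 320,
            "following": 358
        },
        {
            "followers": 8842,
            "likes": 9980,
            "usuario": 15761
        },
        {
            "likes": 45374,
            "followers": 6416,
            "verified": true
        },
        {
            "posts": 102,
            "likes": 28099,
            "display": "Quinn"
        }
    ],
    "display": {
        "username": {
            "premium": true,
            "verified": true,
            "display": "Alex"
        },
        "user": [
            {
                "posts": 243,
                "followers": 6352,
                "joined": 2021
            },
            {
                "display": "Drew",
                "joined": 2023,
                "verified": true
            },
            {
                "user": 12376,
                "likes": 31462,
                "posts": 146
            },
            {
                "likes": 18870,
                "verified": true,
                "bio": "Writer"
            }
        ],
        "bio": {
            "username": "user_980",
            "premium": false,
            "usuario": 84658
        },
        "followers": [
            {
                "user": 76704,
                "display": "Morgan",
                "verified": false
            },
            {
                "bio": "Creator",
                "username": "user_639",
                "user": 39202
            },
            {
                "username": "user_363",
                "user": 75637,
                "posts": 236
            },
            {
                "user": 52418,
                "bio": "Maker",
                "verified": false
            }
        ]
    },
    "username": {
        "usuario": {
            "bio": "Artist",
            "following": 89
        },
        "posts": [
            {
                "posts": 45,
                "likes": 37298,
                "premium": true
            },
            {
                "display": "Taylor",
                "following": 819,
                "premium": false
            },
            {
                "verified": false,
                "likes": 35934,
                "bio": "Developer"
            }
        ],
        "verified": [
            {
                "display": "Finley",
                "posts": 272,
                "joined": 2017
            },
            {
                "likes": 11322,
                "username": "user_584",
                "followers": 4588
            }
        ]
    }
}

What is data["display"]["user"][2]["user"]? 12376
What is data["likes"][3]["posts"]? 102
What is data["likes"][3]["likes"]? 28099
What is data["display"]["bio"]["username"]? "user_980"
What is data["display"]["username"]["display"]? "Alex"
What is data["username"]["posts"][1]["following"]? 819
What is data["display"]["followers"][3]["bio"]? "Maker"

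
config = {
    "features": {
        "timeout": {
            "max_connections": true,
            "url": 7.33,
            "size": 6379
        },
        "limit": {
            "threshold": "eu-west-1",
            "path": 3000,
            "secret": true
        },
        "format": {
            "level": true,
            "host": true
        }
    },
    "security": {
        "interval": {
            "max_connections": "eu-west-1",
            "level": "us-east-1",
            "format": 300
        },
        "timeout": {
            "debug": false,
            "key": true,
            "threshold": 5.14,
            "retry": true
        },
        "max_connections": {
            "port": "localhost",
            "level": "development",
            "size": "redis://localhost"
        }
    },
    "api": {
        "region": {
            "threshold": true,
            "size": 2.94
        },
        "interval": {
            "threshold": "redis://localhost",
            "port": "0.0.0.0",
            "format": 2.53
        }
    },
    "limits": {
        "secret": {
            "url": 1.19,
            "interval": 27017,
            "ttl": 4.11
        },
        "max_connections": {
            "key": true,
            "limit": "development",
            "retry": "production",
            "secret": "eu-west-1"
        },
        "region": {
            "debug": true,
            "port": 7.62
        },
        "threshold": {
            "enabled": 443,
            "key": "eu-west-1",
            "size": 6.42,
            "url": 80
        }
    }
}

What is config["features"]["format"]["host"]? True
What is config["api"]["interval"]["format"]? 2.53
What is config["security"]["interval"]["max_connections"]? "eu-west-1"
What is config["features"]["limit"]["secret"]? True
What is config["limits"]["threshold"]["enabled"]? 443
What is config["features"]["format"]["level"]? True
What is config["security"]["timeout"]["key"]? True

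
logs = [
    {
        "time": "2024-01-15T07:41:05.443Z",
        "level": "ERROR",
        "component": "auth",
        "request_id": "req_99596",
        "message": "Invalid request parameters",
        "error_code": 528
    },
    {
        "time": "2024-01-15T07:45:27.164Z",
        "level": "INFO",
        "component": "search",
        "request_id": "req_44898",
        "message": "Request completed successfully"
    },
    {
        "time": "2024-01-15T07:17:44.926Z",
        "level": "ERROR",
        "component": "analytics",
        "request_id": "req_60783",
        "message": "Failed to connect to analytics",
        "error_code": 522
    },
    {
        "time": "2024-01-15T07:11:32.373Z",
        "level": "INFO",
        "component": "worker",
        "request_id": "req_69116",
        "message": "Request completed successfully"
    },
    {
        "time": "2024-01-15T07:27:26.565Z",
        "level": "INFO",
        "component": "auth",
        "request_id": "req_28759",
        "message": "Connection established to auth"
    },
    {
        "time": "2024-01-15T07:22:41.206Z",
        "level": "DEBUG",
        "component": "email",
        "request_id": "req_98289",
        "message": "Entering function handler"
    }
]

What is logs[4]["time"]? "2024-01-15T07:27:26.565Z"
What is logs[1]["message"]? "Request completed successfully"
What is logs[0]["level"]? "ERROR"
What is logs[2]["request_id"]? "req_60783"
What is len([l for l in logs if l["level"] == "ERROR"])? 2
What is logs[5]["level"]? "DEBUG"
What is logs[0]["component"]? "auth"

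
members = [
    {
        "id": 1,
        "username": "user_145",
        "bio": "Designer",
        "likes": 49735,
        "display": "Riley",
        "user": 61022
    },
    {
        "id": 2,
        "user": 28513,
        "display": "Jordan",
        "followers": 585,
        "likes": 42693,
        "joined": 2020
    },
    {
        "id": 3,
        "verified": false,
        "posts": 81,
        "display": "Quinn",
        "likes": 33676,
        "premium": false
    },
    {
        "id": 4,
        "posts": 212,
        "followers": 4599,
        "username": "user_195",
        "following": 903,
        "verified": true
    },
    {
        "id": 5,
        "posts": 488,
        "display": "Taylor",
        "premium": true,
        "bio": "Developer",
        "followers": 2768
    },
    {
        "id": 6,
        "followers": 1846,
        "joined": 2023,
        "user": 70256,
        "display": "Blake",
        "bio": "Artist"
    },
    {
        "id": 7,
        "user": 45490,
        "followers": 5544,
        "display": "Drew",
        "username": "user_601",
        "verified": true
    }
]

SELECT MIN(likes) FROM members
33676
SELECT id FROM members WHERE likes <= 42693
[2, 3]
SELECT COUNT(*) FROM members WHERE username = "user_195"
1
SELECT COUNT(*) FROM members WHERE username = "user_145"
1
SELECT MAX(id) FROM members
7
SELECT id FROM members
[1, 2, 3, 4, 5, 6, 7]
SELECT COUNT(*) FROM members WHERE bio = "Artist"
1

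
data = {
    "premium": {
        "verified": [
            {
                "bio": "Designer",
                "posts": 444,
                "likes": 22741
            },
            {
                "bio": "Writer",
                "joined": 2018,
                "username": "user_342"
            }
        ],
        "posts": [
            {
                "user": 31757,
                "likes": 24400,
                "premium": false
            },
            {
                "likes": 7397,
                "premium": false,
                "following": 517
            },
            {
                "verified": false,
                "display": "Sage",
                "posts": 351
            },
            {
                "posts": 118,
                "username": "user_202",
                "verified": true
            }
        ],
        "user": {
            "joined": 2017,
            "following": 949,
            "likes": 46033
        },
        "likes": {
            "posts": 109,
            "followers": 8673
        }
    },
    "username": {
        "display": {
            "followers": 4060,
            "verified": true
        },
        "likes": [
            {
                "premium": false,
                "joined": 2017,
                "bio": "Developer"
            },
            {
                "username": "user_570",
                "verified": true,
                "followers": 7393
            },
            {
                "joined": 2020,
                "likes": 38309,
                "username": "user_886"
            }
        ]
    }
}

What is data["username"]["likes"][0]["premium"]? False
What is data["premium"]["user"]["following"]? 949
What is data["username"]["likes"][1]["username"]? "user_570"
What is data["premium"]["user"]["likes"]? 46033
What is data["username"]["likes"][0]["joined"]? 2017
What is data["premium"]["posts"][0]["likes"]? 24400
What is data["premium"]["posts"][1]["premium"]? False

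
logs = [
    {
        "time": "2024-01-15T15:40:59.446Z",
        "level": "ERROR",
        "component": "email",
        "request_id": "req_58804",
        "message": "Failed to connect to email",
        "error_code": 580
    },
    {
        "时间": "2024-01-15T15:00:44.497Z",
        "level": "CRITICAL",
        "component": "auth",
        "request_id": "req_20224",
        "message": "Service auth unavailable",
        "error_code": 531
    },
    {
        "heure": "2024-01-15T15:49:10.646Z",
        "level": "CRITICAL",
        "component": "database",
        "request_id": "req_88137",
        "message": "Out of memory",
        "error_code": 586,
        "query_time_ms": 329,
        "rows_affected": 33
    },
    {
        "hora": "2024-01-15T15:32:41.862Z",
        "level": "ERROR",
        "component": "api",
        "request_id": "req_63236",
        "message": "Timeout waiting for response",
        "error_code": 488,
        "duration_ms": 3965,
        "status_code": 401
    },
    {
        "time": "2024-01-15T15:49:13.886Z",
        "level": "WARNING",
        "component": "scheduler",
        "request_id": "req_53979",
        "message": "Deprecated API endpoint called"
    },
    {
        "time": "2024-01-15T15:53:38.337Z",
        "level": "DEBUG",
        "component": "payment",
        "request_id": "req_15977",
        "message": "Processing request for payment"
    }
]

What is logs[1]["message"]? "Service auth unavailable"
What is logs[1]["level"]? "CRITICAL"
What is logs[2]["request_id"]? "req_88137"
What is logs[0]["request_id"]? "req_58804"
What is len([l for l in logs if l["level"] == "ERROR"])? 2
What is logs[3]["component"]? "api"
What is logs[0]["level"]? "ERROR"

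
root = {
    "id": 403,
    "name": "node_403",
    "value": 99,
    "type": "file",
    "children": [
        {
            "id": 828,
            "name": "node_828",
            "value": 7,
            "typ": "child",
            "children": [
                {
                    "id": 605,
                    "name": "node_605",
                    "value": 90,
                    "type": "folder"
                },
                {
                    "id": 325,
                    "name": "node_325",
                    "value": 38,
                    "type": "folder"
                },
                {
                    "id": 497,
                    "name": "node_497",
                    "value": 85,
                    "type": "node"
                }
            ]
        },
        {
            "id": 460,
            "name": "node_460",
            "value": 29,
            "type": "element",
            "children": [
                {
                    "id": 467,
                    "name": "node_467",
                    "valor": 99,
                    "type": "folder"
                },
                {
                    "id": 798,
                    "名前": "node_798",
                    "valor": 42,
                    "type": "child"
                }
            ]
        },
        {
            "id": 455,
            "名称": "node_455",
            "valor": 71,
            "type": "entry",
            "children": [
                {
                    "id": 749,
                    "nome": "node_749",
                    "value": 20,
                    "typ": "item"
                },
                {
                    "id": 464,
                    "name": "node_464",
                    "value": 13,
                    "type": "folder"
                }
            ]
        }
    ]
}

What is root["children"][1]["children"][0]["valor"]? 99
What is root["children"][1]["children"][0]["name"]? "node_467"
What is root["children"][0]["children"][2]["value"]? 85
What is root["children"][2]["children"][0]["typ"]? "item"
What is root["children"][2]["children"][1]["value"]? 13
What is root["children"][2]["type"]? "entry"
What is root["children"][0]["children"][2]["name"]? "node_497"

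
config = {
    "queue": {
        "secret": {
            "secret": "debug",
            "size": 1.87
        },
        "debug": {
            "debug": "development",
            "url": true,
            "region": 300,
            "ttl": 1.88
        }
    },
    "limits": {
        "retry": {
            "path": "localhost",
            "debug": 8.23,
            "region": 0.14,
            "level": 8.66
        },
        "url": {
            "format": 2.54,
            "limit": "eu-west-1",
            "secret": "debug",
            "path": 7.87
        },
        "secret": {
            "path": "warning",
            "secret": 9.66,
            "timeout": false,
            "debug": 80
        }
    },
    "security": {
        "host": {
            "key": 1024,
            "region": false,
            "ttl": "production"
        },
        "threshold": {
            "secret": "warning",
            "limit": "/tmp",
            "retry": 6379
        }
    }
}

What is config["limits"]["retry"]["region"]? 0.14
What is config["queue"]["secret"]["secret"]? "debug"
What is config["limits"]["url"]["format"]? 2.54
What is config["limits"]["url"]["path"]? 7.87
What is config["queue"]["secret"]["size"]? 1.87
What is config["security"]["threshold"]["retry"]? 6379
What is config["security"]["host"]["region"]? False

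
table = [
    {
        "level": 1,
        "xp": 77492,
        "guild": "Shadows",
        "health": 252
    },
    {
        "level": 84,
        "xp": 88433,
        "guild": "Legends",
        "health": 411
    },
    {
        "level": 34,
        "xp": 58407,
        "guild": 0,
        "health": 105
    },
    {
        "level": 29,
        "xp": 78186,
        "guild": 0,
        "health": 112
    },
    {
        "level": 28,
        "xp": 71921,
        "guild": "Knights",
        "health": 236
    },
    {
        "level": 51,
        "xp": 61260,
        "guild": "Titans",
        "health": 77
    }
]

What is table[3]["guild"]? 0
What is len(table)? 6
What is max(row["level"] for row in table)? 84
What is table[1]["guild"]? "Legends"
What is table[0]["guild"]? "Shadows"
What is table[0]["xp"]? 77492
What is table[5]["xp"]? 61260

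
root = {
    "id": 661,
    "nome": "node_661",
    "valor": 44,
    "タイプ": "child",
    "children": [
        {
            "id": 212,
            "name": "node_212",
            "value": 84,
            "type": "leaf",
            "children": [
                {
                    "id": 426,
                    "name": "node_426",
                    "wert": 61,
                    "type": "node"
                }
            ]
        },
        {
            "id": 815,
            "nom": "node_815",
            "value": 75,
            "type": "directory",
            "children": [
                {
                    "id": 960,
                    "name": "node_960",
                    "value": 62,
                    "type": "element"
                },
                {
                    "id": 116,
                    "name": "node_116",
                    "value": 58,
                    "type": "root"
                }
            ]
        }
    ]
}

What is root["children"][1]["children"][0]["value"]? 62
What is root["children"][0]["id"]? 212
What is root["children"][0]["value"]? 84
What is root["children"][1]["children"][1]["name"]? "node_116"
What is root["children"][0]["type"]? "leaf"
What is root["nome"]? "node_661"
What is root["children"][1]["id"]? 815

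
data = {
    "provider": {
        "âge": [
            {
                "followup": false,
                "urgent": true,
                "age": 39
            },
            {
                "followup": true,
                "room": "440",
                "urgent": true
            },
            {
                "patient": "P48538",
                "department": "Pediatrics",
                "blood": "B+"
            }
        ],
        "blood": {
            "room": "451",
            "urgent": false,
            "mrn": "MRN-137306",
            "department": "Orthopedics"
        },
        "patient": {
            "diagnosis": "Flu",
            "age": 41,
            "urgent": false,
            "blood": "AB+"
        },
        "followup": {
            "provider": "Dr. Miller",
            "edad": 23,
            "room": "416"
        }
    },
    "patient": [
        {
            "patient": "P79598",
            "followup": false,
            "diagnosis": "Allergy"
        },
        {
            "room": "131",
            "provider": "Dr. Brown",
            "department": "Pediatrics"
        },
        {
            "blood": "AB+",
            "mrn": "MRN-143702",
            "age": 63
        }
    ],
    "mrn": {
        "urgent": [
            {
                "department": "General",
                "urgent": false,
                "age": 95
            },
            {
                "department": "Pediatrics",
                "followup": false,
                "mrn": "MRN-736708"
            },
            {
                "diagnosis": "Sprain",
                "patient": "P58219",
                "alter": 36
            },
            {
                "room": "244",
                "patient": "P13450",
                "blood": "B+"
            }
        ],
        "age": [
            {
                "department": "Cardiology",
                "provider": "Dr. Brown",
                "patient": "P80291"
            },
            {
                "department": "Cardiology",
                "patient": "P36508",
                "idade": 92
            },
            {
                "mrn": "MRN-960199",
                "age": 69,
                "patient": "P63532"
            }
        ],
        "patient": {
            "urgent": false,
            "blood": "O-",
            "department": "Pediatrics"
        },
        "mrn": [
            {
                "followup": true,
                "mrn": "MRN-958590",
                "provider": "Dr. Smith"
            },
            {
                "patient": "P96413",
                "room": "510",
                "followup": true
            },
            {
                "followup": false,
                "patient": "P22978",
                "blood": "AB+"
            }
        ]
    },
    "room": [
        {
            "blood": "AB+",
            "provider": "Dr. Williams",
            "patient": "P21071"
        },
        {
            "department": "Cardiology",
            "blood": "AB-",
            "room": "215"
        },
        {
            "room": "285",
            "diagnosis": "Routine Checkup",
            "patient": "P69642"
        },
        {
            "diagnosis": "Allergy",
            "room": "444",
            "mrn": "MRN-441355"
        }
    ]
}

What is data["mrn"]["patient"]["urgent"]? False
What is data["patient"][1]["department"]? "Pediatrics"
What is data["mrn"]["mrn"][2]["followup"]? False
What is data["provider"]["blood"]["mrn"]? "MRN-137306"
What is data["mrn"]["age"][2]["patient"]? "P63532"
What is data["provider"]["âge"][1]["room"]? "440"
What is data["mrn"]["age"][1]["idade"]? 92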